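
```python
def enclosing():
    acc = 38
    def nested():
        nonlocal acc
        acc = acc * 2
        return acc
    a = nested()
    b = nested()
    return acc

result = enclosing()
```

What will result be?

Step 1: acc starts at 38.
Step 2: First nested(): acc = 38 * 2 = 76.
Step 3: Second nested(): acc = 76 * 2 = 152.
Step 4: result = 152

The answer is 152.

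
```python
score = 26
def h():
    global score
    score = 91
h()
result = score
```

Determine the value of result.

Step 1: score = 26 globally.
Step 2: h() declares global score and sets it to 91.
Step 3: After h(), global score = 91. result = 91

The answer is 91.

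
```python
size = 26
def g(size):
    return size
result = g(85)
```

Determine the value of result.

Step 1: Global size = 26.
Step 2: g(85) takes parameter size = 85, which shadows the global.
Step 3: result = 85

The answer is 85.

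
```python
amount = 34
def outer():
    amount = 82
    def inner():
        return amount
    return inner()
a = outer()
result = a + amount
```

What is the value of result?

Step 1: outer() has local amount = 82. inner() reads from enclosing.
Step 2: outer() returns 82. Global amount = 34 unchanged.
Step 3: result = 82 + 34 = 116

The answer is 116.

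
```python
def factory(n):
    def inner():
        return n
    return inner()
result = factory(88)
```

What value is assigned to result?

Step 1: factory(88) binds parameter n = 88.
Step 2: inner() looks up n in enclosing scope and finds the parameter n = 88.
Step 3: result = 88

The answer is 88.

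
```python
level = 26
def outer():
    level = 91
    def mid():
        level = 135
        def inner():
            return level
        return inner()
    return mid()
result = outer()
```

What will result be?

Step 1: Three levels of shadowing: global 26, outer 91, mid 135.
Step 2: inner() finds level = 135 in enclosing mid() scope.
Step 3: result = 135

The answer is 135.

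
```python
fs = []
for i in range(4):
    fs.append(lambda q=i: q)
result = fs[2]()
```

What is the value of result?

Step 1: Default argument q=i captures i's value at each iteration.
Step 2: fs[2] captured q = 2 when i was 2.
Step 3: result = 2

The answer is 2.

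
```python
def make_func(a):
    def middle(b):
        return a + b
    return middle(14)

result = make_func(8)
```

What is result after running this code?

Step 1: make_func(8) passes a = 8.
Step 2: middle(14) has b = 14, reads a = 8 from enclosing.
Step 3: result = 8 + 14 = 22

The answer is 22.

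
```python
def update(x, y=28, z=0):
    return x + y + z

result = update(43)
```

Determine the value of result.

Step 1: update(43) uses defaults y = 28, z = 0.
Step 2: Returns 43 + 28 + 0 = 71.
Step 3: result = 71

The answer is 71.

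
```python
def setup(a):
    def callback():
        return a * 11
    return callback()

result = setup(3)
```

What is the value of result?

Step 1: setup(3) binds parameter a = 3.
Step 2: callback() accesses a = 3 from enclosing scope.
Step 3: result = 3 * 11 = 33

The answer is 33.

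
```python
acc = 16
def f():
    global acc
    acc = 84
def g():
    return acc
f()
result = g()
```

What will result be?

Step 1: acc = 16.
Step 2: f() sets global acc = 84.
Step 3: g() reads global acc = 84. result = 84

The answer is 84.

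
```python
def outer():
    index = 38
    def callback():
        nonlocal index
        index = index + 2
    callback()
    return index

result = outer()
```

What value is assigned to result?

Step 1: outer() sets index = 38.
Step 2: callback() uses nonlocal to modify index in outer's scope: index = 38 + 2 = 40.
Step 3: outer() returns the modified index = 40

The answer is 40.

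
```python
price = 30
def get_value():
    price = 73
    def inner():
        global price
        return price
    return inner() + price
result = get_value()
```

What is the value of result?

Step 1: Global price = 30. get_value() shadows with local price = 73.
Step 2: inner() uses global keyword, so inner() returns global price = 30.
Step 3: get_value() returns 30 + 73 = 103

The answer is 103.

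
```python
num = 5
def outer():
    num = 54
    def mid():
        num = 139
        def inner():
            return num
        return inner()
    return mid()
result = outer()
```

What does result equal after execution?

Step 1: Three levels of shadowing: global 5, outer 54, mid 139.
Step 2: inner() finds num = 139 in enclosing mid() scope.
Step 3: result = 139

The answer is 139.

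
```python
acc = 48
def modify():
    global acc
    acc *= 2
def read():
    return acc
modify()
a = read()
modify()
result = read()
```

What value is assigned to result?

Step 1: acc = 48.
Step 2: First modify(): acc = 48 * 2 = 96.
Step 3: Second modify(): acc = 96 * 2 = 192.
Step 4: read() returns 192

The answer is 192.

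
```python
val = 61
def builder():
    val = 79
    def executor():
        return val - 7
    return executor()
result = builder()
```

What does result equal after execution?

Step 1: builder() shadows global val with val = 79.
Step 2: executor() finds val = 79 in enclosing scope, computes 79 - 7 = 72.
Step 3: result = 72

The answer is 72.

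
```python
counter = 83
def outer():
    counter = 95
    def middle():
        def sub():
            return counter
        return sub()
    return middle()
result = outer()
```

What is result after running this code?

Step 1: outer() defines counter = 95. middle() and sub() have no local counter.
Step 2: sub() checks local (none), enclosing middle() (none), enclosing outer() and finds counter = 95.
Step 3: result = 95

The answer is 95.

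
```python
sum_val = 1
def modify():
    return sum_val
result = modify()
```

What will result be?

Step 1: sum_val = 1 is defined in the global scope.
Step 2: modify() looks up sum_val. No local sum_val exists, so Python checks the global scope via LEGB rule and finds sum_val = 1.
Step 3: result = 1

The answer is 1.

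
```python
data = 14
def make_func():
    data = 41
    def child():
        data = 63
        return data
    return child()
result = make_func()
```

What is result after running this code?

Step 1: Three scopes define data: global (14), make_func (41), child (63).
Step 2: child() has its own local data = 63, which shadows both enclosing and global.
Step 3: result = 63 (local wins in LEGB)

The answer is 63.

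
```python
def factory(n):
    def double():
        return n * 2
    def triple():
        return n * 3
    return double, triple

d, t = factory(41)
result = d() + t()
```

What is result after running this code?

Step 1: Both closures capture the same n = 41.
Step 2: d() = 41 * 2 = 82, t() = 41 * 3 = 123.
Step 3: result = 82 + 123 = 205

The answer is 205.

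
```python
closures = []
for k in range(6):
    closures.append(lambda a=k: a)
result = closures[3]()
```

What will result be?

Step 1: Default argument a=k captures k's value at each iteration.
Step 2: closures[3] captured a = 3 when k was 3.
Step 3: result = 3

The answer is 3.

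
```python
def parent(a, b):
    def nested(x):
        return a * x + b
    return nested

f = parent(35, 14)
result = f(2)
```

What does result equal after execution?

Step 1: parent(35, 14) captures a = 35, b = 14.
Step 2: f(2) computes 35 * 2 + 14 = 84.
Step 3: result = 84

The answer is 84.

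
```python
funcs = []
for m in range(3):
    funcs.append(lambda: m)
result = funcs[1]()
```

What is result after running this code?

Step 1: The loop creates 3 lambdas, all referencing the same variable m.
Step 2: After the loop, m = 2 (final value).
Step 3: funcs[1]() looks up m at call time and finds 2. This is the late binding gotcha. result = 2

The answer is 2.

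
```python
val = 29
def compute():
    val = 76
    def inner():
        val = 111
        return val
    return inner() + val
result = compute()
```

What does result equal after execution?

Step 1: compute() has local val = 76. inner() has local val = 111.
Step 2: inner() returns its local val = 111.
Step 3: compute() returns 111 + its own val (76) = 187

The answer is 187.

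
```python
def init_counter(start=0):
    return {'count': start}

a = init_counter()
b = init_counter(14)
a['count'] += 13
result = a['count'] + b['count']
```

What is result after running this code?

Step 1: init_counter() returns a new dict each call (immutable default 0).
Step 2: a = {'count': 0}, b = {'count': 14}.
Step 3: a['count'] += 13 = 13. result = 13 + 14 = 27

The answer is 27.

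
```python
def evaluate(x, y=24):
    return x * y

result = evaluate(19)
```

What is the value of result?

Step 1: evaluate(19) uses default y = 24.
Step 2: Returns 19 * 24 = 456.
Step 3: result = 456

The answer is 456.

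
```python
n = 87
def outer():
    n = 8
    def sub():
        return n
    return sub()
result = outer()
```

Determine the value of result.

Step 1: n = 87 globally, but outer() defines n = 8 locally.
Step 2: sub() looks up n. Not in local scope, so checks enclosing scope (outer) and finds n = 8.
Step 3: result = 8

The answer is 8.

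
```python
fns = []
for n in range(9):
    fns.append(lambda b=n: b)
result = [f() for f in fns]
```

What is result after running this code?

Step 1: Default arg b=n captures n at each iteration.
Step 2: Each lambda has its own default: 0, 1, ..., 8.
Step 3: result = [0, 1, 2, 3, 4, 5, 6, 7, 8]

The answer is [0, 1, 2, 3, 4, 5, 6, 7, 8].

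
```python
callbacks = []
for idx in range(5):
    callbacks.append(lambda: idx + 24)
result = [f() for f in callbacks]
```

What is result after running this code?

Step 1: All lambdas capture idx by reference. After the loop, idx = 4.
Step 2: Each call returns 4 + 24 = 28.
Step 3: result = [28, 28, 28, 28, 28]

The answer is [28, 28, 28, 28, 28].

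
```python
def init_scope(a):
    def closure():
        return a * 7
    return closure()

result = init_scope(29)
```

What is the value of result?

Step 1: init_scope(29) binds parameter a = 29.
Step 2: closure() accesses a = 29 from enclosing scope.
Step 3: result = 29 * 7 = 203

The answer is 203.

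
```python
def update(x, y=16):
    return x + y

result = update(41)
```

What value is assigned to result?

Step 1: update(41) uses default y = 16.
Step 2: Returns 41 + 16 = 57.
Step 3: result = 57

The answer is 57.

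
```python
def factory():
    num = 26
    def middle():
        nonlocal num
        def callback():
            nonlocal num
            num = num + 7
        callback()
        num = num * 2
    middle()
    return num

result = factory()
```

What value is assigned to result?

Step 1: num = 26.
Step 2: callback() adds 7: num = 26 + 7 = 33.
Step 3: middle() doubles: num = 33 * 2 = 66.
Step 4: result = 66

The answer is 66.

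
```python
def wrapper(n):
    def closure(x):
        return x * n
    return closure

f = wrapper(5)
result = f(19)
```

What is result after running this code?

Step 1: wrapper(5) creates a closure capturing n = 5.
Step 2: f(19) computes 19 * 5 = 95.
Step 3: result = 95

The answer is 95.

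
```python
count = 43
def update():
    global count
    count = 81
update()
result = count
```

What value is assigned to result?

Step 1: count = 43 globally.
Step 2: update() declares global count and sets it to 81.
Step 3: After update(), global count = 81. result = 81

The answer is 81.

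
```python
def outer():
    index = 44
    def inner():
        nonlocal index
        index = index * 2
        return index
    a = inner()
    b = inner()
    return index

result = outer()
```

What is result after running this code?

Step 1: index starts at 44.
Step 2: First inner(): index = 44 * 2 = 88.
Step 3: Second inner(): index = 88 * 2 = 176.
Step 4: result = 176

The answer is 176.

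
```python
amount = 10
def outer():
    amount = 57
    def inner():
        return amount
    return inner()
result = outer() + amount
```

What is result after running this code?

Step 1: Global amount = 10. outer() shadows with amount = 57.
Step 2: inner() returns enclosing amount = 57. outer() = 57.
Step 3: result = 57 + global amount (10) = 67

The answer is 67.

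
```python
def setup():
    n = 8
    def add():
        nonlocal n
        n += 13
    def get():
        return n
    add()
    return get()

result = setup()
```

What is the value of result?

Step 1: n = 8. add() modifies it via nonlocal, get() reads it.
Step 2: add() makes n = 8 + 13 = 21.
Step 3: get() returns 21. result = 21

The answer is 21.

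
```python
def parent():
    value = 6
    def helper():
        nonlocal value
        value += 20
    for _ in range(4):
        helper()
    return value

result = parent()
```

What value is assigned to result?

Step 1: value = 6.
Step 2: helper() is called 4 times in a loop, each adding 20 via nonlocal.
Step 3: value = 6 + 20 * 4 = 86

The answer is 86.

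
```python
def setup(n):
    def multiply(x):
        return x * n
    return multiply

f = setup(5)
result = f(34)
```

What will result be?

Step 1: setup(5) returns multiply closure with n = 5.
Step 2: f(34) computes 34 * 5 = 170.
Step 3: result = 170

The answer is 170.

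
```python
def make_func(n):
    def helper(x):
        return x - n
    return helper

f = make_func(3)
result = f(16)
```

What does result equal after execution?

Step 1: make_func(3) creates a closure capturing n = 3.
Step 2: f(16) computes 16 - 3 = 13.
Step 3: result = 13

The answer is 13.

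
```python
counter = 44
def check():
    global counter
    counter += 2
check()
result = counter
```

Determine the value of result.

Step 1: counter = 44 globally.
Step 2: check() modifies global counter: counter += 2 = 46.
Step 3: result = 46

The answer is 46.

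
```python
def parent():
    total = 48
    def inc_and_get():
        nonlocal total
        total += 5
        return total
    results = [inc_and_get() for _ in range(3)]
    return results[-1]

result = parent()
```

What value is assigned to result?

Step 1: total = 48.
Step 2: Three calls to inc_and_get(), each adding 5.
Step 3: Last value = 48 + 5 * 3 = 63

The answer is 63.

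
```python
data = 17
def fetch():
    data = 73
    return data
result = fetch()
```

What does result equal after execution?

Step 1: Global data = 17.
Step 2: fetch() creates local data = 73, shadowing the global.
Step 3: Returns local data = 73. result = 73

The answer is 73.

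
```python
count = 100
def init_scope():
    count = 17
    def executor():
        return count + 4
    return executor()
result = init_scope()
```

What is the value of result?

Step 1: init_scope() shadows global count with count = 17.
Step 2: executor() finds count = 17 in enclosing scope, computes 17 + 4 = 21.
Step 3: result = 21

The answer is 21.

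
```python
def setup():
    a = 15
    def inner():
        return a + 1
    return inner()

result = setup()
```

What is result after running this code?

Step 1: setup() defines a = 15.
Step 2: inner() reads a = 15 from enclosing scope, returns 15 + 1 = 16.
Step 3: result = 16

The answer is 16.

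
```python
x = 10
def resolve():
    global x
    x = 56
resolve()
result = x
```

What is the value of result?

Step 1: x = 10 globally.
Step 2: resolve() declares global x and sets it to 56.
Step 3: After resolve(), global x = 56. result = 56

The answer is 56.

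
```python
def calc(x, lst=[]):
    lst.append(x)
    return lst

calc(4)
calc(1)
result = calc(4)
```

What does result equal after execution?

Step 1: Mutable default argument gotcha! The list [] is created once.
Step 2: Each call appends to the SAME list: [4], [4, 1], [4, 1, 4].
Step 3: result = [4, 1, 4]

The answer is [4, 1, 4].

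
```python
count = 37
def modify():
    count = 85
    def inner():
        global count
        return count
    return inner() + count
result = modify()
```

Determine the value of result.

Step 1: Global count = 37. modify() shadows with local count = 85.
Step 2: inner() uses global keyword, so inner() returns global count = 37.
Step 3: modify() returns 37 + 85 = 122

The answer is 122.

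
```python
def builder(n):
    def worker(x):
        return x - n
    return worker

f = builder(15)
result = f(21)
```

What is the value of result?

Step 1: builder(15) creates a closure capturing n = 15.
Step 2: f(21) computes 21 - 15 = 6.
Step 3: result = 6

The answer is 6.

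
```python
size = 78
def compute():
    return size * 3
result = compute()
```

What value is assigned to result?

Step 1: size = 78 is defined globally.
Step 2: compute() looks up size from global scope = 78, then computes 78 * 3 = 234.
Step 3: result = 234

The answer is 234.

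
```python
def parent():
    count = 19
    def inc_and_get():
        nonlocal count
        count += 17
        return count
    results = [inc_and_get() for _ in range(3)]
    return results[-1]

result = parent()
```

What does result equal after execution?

Step 1: count = 19.
Step 2: Three calls to inc_and_get(), each adding 17.
Step 3: Last value = 19 + 17 * 3 = 70

The answer is 70.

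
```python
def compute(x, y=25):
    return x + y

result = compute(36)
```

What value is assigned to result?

Step 1: compute(36) uses default y = 25.
Step 2: Returns 36 + 25 = 61.
Step 3: result = 61

The answer is 61.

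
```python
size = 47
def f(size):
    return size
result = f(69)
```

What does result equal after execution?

Step 1: Global size = 47.
Step 2: f(69) takes parameter size = 69, which shadows the global.
Step 3: result = 69

The answer is 69.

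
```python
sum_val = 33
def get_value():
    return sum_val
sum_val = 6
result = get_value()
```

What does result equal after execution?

Step 1: sum_val is first set to 33, then reassigned to 6.
Step 2: get_value() is called after the reassignment, so it looks up the current global sum_val = 6.
Step 3: result = 6

The answer is 6.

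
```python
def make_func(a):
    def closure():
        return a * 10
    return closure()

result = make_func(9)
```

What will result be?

Step 1: make_func(9) binds parameter a = 9.
Step 2: closure() accesses a = 9 from enclosing scope.
Step 3: result = 9 * 10 = 90

The answer is 90.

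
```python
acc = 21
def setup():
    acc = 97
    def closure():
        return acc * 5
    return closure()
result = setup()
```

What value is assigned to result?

Step 1: setup() shadows global acc with acc = 97.
Step 2: closure() finds acc = 97 in enclosing scope, computes 97 * 5 = 485.
Step 3: result = 485

The answer is 485.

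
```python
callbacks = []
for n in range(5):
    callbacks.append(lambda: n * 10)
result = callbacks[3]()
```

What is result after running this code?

Step 1: All lambdas reference the same variable n (late binding).
Step 2: After the loop, n = 4. Every lambda returns n * 10.
Step 3: callbacks[3]() = 4 * 10 = 40

The answer is 40.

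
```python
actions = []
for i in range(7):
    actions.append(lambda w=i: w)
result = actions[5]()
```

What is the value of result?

Step 1: Default argument w=i captures i's value at each iteration.
Step 2: actions[5] captured w = 5 when i was 5.
Step 3: result = 5

The answer is 5.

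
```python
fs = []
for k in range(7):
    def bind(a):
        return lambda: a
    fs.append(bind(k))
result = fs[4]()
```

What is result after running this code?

Step 1: bind(k) creates a new scope capturing a = k at call time.
Step 2: fs[4] = bind(4), so its lambda captures a = 4.
Step 3: result = 4 (closure factory fixes late binding)

The answer is 4.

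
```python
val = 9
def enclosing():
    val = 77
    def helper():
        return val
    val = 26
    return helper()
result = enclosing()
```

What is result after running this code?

Step 1: enclosing() sets val = 77, then later val = 26.
Step 2: helper() is called after val is reassigned to 26. Closures capture variables by reference, not by value.
Step 3: result = 26

The answer is 26.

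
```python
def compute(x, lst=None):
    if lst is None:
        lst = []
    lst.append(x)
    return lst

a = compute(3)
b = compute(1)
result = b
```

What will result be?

Step 1: None default with guard creates a NEW list each call.
Step 2: a = [3] (fresh list). b = [1] (another fresh list).
Step 3: result = [1] (this is the fix for mutable default)

The answer is [1].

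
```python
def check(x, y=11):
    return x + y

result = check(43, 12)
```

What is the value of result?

Step 1: check(43, 12) overrides default y with 12.
Step 2: Returns 43 + 12 = 55.
Step 3: result = 55

The answer is 55.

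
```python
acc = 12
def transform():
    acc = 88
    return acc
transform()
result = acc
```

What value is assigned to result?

Step 1: Global acc = 12.
Step 2: transform() creates local acc = 88 (shadow, not modification).
Step 3: After transform() returns, global acc is unchanged. result = 12

The answer is 12.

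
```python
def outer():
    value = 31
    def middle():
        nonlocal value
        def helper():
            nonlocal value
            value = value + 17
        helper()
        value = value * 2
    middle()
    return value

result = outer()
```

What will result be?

Step 1: value = 31.
Step 2: helper() adds 17: value = 31 + 17 = 48.
Step 3: middle() doubles: value = 48 * 2 = 96.
Step 4: result = 96

The answer is 96.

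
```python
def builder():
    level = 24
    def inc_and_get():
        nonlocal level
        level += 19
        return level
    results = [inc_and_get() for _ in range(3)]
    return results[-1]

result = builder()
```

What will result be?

Step 1: level = 24.
Step 2: Three calls to inc_and_get(), each adding 19.
Step 3: Last value = 24 + 19 * 3 = 81

The answer is 81.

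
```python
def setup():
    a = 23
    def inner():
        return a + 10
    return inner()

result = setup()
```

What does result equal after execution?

Step 1: setup() defines a = 23.
Step 2: inner() reads a = 23 from enclosing scope, returns 23 + 10 = 33.
Step 3: result = 33

The answer is 33.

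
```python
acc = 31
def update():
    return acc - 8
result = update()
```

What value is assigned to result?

Step 1: acc = 31 is defined globally.
Step 2: update() looks up acc from global scope = 31, then computes 31 - 8 = 23.
Step 3: result = 23

The answer is 23.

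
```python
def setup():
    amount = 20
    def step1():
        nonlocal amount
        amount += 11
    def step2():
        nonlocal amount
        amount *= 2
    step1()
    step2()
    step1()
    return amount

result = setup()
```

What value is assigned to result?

Step 1: amount = 20.
Step 2: step1(): amount = 20 + 11 = 31.
Step 3: step2(): amount = 31 * 2 = 62.
Step 4: step1(): amount = 62 + 11 = 73. result = 73

The answer is 73.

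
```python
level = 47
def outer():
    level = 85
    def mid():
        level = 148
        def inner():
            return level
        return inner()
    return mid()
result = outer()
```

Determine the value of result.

Step 1: Three levels of shadowing: global 47, outer 85, mid 148.
Step 2: inner() finds level = 148 in enclosing mid() scope.
Step 3: result = 148

The answer is 148.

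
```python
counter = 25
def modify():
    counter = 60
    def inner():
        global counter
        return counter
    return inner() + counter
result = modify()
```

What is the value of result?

Step 1: Global counter = 25. modify() shadows with local counter = 60.
Step 2: inner() uses global keyword, so inner() returns global counter = 25.
Step 3: modify() returns 25 + 60 = 85

The answer is 85.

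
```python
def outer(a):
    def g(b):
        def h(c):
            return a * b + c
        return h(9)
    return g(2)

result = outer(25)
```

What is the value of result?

Step 1: a = 25, b = 2, c = 9.
Step 2: h() computes a * b + c = 25 * 2 + 9 = 59.
Step 3: result = 59

The answer is 59.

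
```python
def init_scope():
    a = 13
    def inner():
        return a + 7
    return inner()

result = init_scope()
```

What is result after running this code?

Step 1: init_scope() defines a = 13.
Step 2: inner() reads a = 13 from enclosing scope, returns 13 + 7 = 20.
Step 3: result = 20

The answer is 20.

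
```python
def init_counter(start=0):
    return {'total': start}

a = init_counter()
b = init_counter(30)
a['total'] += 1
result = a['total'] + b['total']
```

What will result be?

Step 1: init_counter() returns a new dict each call (immutable default 0).
Step 2: a = {'total': 0}, b = {'total': 30}.
Step 3: a['total'] += 1 = 1. result = 1 + 30 = 31

The answer is 31.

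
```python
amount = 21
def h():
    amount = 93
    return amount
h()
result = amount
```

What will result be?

Step 1: amount = 21 globally.
Step 2: h() creates a LOCAL amount = 93 (no global keyword!).
Step 3: The global amount is unchanged. result = 21

The answer is 21.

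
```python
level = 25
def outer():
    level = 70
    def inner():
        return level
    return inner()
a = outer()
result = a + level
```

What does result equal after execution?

Step 1: outer() has local level = 70. inner() reads from enclosing.
Step 2: outer() returns 70. Global level = 25 unchanged.
Step 3: result = 70 + 25 = 95

The answer is 95.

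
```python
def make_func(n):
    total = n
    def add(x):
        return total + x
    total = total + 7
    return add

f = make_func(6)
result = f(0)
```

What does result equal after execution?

Step 1: make_func(6) sets total = 6, then total = 6 + 7 = 13.
Step 2: Closures capture by reference, so add sees total = 13.
Step 3: f(0) returns 13 + 0 = 13

The answer is 13.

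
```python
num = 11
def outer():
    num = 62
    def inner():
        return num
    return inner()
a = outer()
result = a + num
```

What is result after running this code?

Step 1: outer() has local num = 62. inner() reads from enclosing.
Step 2: outer() returns 62. Global num = 11 unchanged.
Step 3: result = 62 + 11 = 73

The answer is 73.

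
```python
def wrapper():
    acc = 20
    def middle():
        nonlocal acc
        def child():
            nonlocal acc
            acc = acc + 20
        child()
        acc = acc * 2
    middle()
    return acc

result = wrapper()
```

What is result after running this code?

Step 1: acc = 20.
Step 2: child() adds 20: acc = 20 + 20 = 40.
Step 3: middle() doubles: acc = 40 * 2 = 80.
Step 4: result = 80

The answer is 80.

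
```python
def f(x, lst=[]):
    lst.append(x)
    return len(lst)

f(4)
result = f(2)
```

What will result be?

Step 1: Mutable default list persists between calls.
Step 2: First call: lst = [4], len = 1. Second call: lst = [4, 2], len = 2.
Step 3: result = 2

The answer is 2.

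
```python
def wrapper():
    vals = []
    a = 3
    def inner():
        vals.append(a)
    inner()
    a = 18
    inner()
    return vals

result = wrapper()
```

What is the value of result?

Step 1: a = 3. inner() appends current a to vals.
Step 2: First inner(): appends 3. Then a = 18.
Step 3: Second inner(): appends 18 (closure sees updated a). result = [3, 18]

The answer is [3, 18].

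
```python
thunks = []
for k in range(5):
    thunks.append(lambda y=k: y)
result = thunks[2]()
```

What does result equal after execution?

Step 1: Default argument y=k captures k's value at each iteration.
Step 2: thunks[2] captured y = 2 when k was 2.
Step 3: result = 2

The answer is 2.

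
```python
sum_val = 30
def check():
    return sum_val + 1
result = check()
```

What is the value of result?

Step 1: sum_val = 30 is defined globally.
Step 2: check() looks up sum_val from global scope = 30, then computes 30 + 1 = 31.
Step 3: result = 31

The answer is 31.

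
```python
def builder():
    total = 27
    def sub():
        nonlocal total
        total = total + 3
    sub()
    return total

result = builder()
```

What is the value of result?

Step 1: builder() sets total = 27.
Step 2: sub() uses nonlocal to modify total in builder's scope: total = 27 + 3 = 30.
Step 3: builder() returns the modified total = 30

The answer is 30.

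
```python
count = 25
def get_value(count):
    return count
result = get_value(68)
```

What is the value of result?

Step 1: Global count = 25.
Step 2: get_value(68) takes parameter count = 68, which shadows the global.
Step 3: result = 68

The answer is 68.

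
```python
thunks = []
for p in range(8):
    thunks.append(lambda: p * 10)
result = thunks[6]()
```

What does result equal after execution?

Step 1: All lambdas reference the same variable p (late binding).
Step 2: After the loop, p = 7. Every lambda returns p * 10.
Step 3: thunks[6]() = 7 * 10 = 70

The answer is 70.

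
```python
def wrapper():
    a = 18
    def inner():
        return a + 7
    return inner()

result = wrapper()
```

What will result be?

Step 1: wrapper() defines a = 18.
Step 2: inner() reads a = 18 from enclosing scope, returns 18 + 7 = 25.
Step 3: result = 25

The answer is 25.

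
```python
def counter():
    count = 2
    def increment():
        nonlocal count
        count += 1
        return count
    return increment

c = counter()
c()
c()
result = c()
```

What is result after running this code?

Step 1: counter() creates closure with count = 2.
Step 2: Each c() call increments count via nonlocal. After 3 calls: 2 + 3 = 5.
Step 3: result = 5

The answer is 5.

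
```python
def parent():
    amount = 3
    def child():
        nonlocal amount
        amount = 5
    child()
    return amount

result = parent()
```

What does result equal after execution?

Step 1: parent() sets amount = 3.
Step 2: child() uses nonlocal to reassign amount = 5.
Step 3: result = 5

The answer is 5.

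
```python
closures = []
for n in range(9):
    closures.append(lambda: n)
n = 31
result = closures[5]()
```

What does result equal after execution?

Step 1: Lambdas capture the variable n by reference, not by value.
Step 2: After the loop, n is reassigned to 31.
Step 3: closures[5]() looks up the current n = 31. result = 31

The answer is 31.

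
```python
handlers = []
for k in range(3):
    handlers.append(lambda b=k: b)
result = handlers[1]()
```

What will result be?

Step 1: Default argument b=k captures k's value at each iteration.
Step 2: handlers[1] captured b = 1 when k was 1.
Step 3: result = 1

The answer is 1.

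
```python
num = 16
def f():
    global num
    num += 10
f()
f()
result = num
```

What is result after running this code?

Step 1: num = 16.
Step 2: First f(): num = 16 + 10 = 26.
Step 3: Second f(): num = 26 + 10 = 36. result = 36

The answer is 36.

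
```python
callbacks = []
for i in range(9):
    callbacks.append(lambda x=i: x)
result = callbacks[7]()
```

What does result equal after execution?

Step 1: Default argument x=i captures i's value at each iteration.
Step 2: callbacks[7] captured x = 7 when i was 7.
Step 3: result = 7

The answer is 7.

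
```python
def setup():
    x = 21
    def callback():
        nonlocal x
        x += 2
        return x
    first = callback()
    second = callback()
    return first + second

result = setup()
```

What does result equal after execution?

Step 1: x starts at 21.
Step 2: First call: x = 21 + 2 = 23, returns 23.
Step 3: Second call: x = 23 + 2 = 25, returns 25.
Step 4: result = 23 + 25 = 48

The answer is 48.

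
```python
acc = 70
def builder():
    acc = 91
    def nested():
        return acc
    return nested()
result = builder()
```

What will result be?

Step 1: acc = 70 globally, but builder() defines acc = 91 locally.
Step 2: nested() looks up acc. Not in local scope, so checks enclosing scope (builder) and finds acc = 91.
Step 3: result = 91

The answer is 91.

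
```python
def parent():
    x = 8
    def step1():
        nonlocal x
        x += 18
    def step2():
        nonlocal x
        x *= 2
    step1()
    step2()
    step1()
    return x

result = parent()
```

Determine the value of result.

Step 1: x = 8.
Step 2: step1(): x = 8 + 18 = 26.
Step 3: step2(): x = 26 * 2 = 52.
Step 4: step1(): x = 52 + 18 = 70. result = 70

The answer is 70.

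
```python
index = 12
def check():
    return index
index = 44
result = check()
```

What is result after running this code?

Step 1: index is first set to 12, then reassigned to 44.
Step 2: check() is called after the reassignment, so it looks up the current global index = 44.
Step 3: result = 44

The answer is 44.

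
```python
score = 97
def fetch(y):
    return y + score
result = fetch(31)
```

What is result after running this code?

Step 1: score = 97 is defined globally.
Step 2: fetch(31) uses parameter y = 31 and looks up score from global scope = 97.
Step 3: result = 31 + 97 = 128

The answer is 128.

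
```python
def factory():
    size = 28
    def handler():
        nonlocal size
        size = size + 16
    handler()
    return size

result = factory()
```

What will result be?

Step 1: factory() sets size = 28.
Step 2: handler() uses nonlocal to modify size in factory's scope: size = 28 + 16 = 44.
Step 3: factory() returns the modified size = 44

The answer is 44.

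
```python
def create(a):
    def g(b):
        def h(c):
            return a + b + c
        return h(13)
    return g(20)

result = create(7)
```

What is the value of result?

Step 1: a = 7, b = 20, c = 13 across three nested scopes.
Step 2: h() accesses all three via LEGB rule.
Step 3: result = 7 + 20 + 13 = 40

The answer is 40.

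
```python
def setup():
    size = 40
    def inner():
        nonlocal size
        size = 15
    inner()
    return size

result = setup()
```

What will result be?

Step 1: setup() sets size = 40.
Step 2: inner() uses nonlocal to reassign size = 15.
Step 3: result = 15

The answer is 15.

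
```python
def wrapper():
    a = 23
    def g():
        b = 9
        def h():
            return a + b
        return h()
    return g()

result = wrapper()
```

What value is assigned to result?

Step 1: wrapper() defines a = 23. g() defines b = 9.
Step 2: h() accesses both from enclosing scopes: a = 23, b = 9.
Step 3: result = 23 + 9 = 32

The answer is 32.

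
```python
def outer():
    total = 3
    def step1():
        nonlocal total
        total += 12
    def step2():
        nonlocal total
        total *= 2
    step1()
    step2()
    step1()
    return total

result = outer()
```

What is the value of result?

Step 1: total = 3.
Step 2: step1(): total = 3 + 12 = 15.
Step 3: step2(): total = 15 * 2 = 30.
Step 4: step1(): total = 30 + 12 = 42. result = 42

The answer is 42.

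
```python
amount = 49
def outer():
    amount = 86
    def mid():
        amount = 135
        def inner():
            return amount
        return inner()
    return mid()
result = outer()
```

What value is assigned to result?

Step 1: Three levels of shadowing: global 49, outer 86, mid 135.
Step 2: inner() finds amount = 135 in enclosing mid() scope.
Step 3: result = 135

The answer is 135.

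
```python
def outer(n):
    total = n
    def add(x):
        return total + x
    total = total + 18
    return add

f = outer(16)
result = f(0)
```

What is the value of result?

Step 1: outer(16) sets total = 16, then total = 16 + 18 = 34.
Step 2: Closures capture by reference, so add sees total = 34.
Step 3: f(0) returns 34 + 0 = 34

The answer is 34.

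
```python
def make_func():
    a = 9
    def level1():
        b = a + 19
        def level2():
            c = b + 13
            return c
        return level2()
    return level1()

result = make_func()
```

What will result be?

Step 1: a = 9. b = a + 19 = 28.
Step 2: c = b + 13 = 28 + 13 = 41.
Step 3: result = 41

The answer is 41.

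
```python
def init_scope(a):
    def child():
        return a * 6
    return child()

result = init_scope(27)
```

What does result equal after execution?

Step 1: init_scope(27) binds parameter a = 27.
Step 2: child() accesses a = 27 from enclosing scope.
Step 3: result = 27 * 6 = 162

The answer is 162.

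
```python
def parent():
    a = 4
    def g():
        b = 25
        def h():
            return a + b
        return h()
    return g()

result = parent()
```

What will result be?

Step 1: parent() defines a = 4. g() defines b = 25.
Step 2: h() accesses both from enclosing scopes: a = 4, b = 25.
Step 3: result = 4 + 25 = 29

The answer is 29.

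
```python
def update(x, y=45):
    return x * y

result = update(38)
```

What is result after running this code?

Step 1: update(38) uses default y = 45.
Step 2: Returns 38 * 45 = 1710.
Step 3: result = 1710

The answer is 1710.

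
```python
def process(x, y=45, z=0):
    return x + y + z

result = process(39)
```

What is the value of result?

Step 1: process(39) uses defaults y = 45, z = 0.
Step 2: Returns 39 + 45 + 0 = 84.
Step 3: result = 84

The answer is 84.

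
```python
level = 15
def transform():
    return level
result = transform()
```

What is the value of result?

Step 1: level = 15 is defined in the global scope.
Step 2: transform() looks up level. No local level exists, so Python checks the global scope via LEGB rule and finds level = 15.
Step 3: result = 15

The answer is 15.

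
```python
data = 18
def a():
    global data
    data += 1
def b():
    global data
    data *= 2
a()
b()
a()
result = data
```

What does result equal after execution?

Step 1: data = 18.
Step 2: a(): data = 18 + 1 = 19.
Step 3: b(): data = 19 * 2 = 38.
Step 4: a(): data = 38 + 1 = 39

The answer is 39.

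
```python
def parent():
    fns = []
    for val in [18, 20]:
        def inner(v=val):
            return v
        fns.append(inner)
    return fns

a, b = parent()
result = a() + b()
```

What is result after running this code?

Step 1: Default argument v=val captures val at each iteration.
Step 2: a() returns 18 (captured at first iteration), b() returns 20 (captured at second).
Step 3: result = 18 + 20 = 38

The answer is 38.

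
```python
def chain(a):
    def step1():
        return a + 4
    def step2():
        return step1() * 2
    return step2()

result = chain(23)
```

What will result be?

Step 1: chain(23) captures a = 23.
Step 2: step2() calls step1() which returns 23 + 4 = 27.
Step 3: step2() returns 27 * 2 = 54

The answer is 54.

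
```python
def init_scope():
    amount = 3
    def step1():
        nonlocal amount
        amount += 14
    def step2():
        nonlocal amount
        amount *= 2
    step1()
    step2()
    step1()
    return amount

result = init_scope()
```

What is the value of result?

Step 1: amount = 3.
Step 2: step1(): amount = 3 + 14 = 17.
Step 3: step2(): amount = 17 * 2 = 34.
Step 4: step1(): amount = 34 + 14 = 48. result = 48

The answer is 48.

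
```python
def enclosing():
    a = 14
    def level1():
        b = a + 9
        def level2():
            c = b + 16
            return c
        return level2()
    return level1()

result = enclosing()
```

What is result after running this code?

Step 1: a = 14. b = a + 9 = 23.
Step 2: c = b + 16 = 23 + 16 = 39.
Step 3: result = 39

The answer is 39.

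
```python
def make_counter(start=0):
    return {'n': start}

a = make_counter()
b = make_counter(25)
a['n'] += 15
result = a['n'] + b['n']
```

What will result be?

Step 1: make_counter() returns a new dict each call (immutable default 0).
Step 2: a = {'n': 0}, b = {'n': 25}.
Step 3: a['n'] += 15 = 15. result = 15 + 25 = 40

The answer is 40.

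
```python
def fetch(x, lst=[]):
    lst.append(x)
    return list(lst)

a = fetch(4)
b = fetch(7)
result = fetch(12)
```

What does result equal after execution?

Step 1: Default list is shared. list() creates copies for return values.
Step 2: Internal list grows: [4] -> [4, 7] -> [4, 7, 12].
Step 3: result = [4, 7, 12]

The answer is [4, 7, 12].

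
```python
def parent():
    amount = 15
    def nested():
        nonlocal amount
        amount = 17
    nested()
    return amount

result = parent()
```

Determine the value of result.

Step 1: parent() sets amount = 15.
Step 2: nested() uses nonlocal to reassign amount = 17.
Step 3: result = 17

The answer is 17.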